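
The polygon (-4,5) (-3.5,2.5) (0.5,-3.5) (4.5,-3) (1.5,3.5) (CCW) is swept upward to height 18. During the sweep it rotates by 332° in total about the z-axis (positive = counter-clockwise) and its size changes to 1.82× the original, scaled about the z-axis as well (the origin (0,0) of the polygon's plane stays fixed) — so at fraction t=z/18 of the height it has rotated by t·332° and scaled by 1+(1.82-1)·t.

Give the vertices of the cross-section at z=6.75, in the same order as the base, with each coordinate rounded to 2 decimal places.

t = z/height = 6.75/18 = 0.375
s = 1 + (scale-1)·z/height = 1 + (1.82-1)·6.75/18 = 1.307500
θ = twist·z/height = 332°·6.75/18 = 124.5000° = 2.172935 rad
cos θ = -0.566406, sin θ = 0.824126 (intermediates below are computed at full precision and shown rounded to 5 d.p.)
v1: (-4,5) → rotate → (-1.85501,-6.12854) → ×s → (-2.42542,-8.01306) → (-2.43,-8.01)
v2: (-3.5,2.5) → rotate → (-0.07789,-4.30046) → ×s → (-0.10185,-5.62285) → (-0.10,-5.62)
v3: (0.5,-3.5) → rotate → (2.60124,2.39448) → ×s → (3.40112,3.13079) → (3.40,3.13)
v4: (4.5,-3) → rotate → (-0.07645,5.40779) → ×s → (-0.09996,7.07068) → (-0.10,7.07)
v5: (1.5,3.5) → rotate → (-3.73405,-0.74623) → ×s → (-4.88227,-0.97570) → (-4.88,-0.98)

Cross-section at z=6.75: (-2.43,-8.01) (-0.10,-5.62) (3.40,3.13) (-0.10,7.07) (-4.88,-0.98)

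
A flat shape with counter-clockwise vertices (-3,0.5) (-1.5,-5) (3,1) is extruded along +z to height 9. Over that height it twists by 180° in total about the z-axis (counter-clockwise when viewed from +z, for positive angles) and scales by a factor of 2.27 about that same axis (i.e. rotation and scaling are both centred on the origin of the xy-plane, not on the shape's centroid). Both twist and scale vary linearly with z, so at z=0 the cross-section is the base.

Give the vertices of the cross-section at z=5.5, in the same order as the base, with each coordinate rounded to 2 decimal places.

Cross-section at z=5.5: (0.99,-5.31) (9.26,0.53) (-3.49,4.40)

t = z/height = 5.5/9 = 0.611111
s = 1 + (scale-1)·z/height = 1 + (2.27-1)·5.5/9 = 1.776111
θ = twist·z/height = 180°·5.5/9 = 110.0000° = 1.919862 rad
cos θ = -0.342020, sin θ = 0.939693 (intermediates below are computed at full precision and shown rounded to 5 d.p.)
v1: (-3,0.5) → rotate → (0.55621,-2.99009) → ×s → (0.98790,-5.31073) → (0.99,-5.31)
v2: (-1.5,-5) → rotate → (5.21149,0.30056) → ×s → (9.25619,0.53383) → (9.26,0.53)
v3: (3,1) → rotate → (-1.96575,2.47706) → ×s → (-3.49140,4.39953) → (-3.49,4.40)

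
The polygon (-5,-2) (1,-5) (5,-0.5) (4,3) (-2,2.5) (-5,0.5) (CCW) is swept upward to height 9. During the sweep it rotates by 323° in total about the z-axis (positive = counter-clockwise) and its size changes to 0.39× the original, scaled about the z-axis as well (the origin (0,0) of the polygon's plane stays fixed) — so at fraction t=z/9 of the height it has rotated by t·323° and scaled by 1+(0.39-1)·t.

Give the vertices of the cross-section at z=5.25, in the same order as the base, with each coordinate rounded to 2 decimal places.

Cross-section at z=5.25: (3.00,1.75) (-1.11,3.09) (-3.23,-0.15) (-2.27,-2.29) (1.51,-1.40) (3.23,0.15)

t = z/height = 5.25/9 = 0.583333
s = 1 + (scale-1)·z/height = 1 + (0.39-1)·5.25/9 = 0.644167
θ = twist·z/height = 323°·5.25/9 = 188.4167° = 3.288491 rad
cos θ = -0.989230, sin θ = -0.146371 (intermediates below are computed at full precision and shown rounded to 5 d.p.)
v1: (-5,-2) → rotate → (4.65341,2.71031) → ×s → (2.99757,1.74589) → (3.00,1.75)
v2: (1,-5) → rotate → (-1.72108,4.79978) → ×s → (-1.10866,3.09186) → (-1.11,3.09)
v3: (5,-0.5) → rotate → (-5.01933,-0.23724) → ×s → (-3.23329,-0.15282) → (-3.23,-0.15)
v4: (4,3) → rotate → (-3.51781,-3.55317) → ×s → (-2.26605,-2.28884) → (-2.27,-2.29)
v5: (-2,2.5) → rotate → (2.34439,-2.18033) → ×s → (1.51018,-1.40450) → (1.51,-1.40)
v6: (-5,0.5) → rotate → (5.01933,0.23724) → ×s → (3.23329,0.15282) → (3.23,0.15)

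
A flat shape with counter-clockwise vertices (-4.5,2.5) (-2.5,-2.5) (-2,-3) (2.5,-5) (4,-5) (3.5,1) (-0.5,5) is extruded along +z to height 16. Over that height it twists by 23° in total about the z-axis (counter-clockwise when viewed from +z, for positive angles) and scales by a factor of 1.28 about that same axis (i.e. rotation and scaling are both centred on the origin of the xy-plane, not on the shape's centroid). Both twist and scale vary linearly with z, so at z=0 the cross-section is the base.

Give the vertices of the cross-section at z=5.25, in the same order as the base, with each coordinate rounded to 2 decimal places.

t = z/height = 5.25/16 = 0.328125
s = 1 + (scale-1)·z/height = 1 + (1.28-1)·5.25/16 = 1.091875
θ = twist·z/height = 23°·5.25/16 = 7.5469° = 0.131718 rad
cos θ = 0.991338, sin θ = 0.131337 (intermediates below are computed at full precision and shown rounded to 5 d.p.)
v1: (-4.5,2.5) → rotate → (-4.78936,1.88733) → ×s → (-5.22939,2.06072) → (-5.23,2.06)
v2: (-2.5,-2.5) → rotate → (-2.15000,-2.80669) → ×s → (-2.34753,-3.06455) → (-2.35,-3.06)
v3: (-2,-3) → rotate → (-1.58866,-3.23669) → ×s → (-1.73462,-3.53406) → (-1.73,-3.53)
v4: (2.5,-5) → rotate → (3.13503,-4.62835) → ×s → (3.42306,-5.05357) → (3.42,-5.05)
v5: (4,-5) → rotate → (4.62204,-4.43134) → ×s → (5.04669,-4.83847) → (5.05,-4.84)
v6: (3.5,1) → rotate → (3.33834,1.45102) → ×s → (3.64506,1.58433) → (3.65,1.58)
v7: (-0.5,5) → rotate → (-1.15236,4.89102) → ×s → (-1.25823,5.34038) → (-1.26,5.34)

Cross-section at z=5.25: (-5.23,2.06) (-2.35,-3.06) (-1.73,-3.53) (3.42,-5.05) (5.05,-4.84) (3.65,1.58) (-1.26,5.34)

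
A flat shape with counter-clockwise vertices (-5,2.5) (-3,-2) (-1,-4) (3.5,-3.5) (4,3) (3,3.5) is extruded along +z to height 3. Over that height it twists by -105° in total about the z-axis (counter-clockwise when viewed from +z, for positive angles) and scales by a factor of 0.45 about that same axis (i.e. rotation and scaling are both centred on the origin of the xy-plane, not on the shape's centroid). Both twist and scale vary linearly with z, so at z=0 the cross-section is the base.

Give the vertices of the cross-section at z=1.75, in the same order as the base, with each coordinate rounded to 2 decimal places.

Cross-section at z=1.75: (-0.14,3.79) (-2.17,1.13) (-2.71,-0.71) (-0.94,-3.23) (3.09,-1.40) (3.06,-0.64)

t = z/height = 1.75/3 = 0.583333
s = 1 + (scale-1)·z/height = 1 + (0.45-1)·1.75/3 = 0.679167
θ = twist·z/height = -105°·1.75/3 = -61.2500° = -1.069014 rad
cos θ = 0.480989, sin θ = -0.876727 (intermediates below are computed at full precision and shown rounded to 5 d.p.)
v1: (-5,2.5) → rotate → (-0.21313,5.58611) → ×s → (-0.14475,3.79390) → (-0.14,3.79)
v2: (-3,-2) → rotate → (-3.19642,1.66820) → ×s → (-2.17090,1.13299) → (-2.17,1.13)
v3: (-1,-4) → rotate → (-3.98790,-1.04723) → ×s → (-2.70845,-0.71124) → (-2.71,-0.71)
v4: (3.5,-3.5) → rotate → (-1.38508,-4.75200) → ×s → (-0.94070,-3.22740) → (-0.94,-3.23)
v5: (4,3) → rotate → (4.55414,-2.06394) → ×s → (3.09302,-1.40176) → (3.09,-1.40)
v6: (3,3.5) → rotate → (4.51151,-0.94672) → ×s → (3.06407,-0.64298) → (3.06,-0.64)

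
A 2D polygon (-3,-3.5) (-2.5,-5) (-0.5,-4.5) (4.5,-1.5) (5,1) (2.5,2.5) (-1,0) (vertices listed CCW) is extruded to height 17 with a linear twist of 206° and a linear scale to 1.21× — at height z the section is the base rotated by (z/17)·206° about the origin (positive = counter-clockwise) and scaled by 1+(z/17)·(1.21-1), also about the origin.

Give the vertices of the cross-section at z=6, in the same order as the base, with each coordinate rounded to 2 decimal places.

t = z/height = 6/17 = 0.352941
s = 1 + (scale-1)·z/height = 1 + (1.21-1)·6/17 = 1.074118
θ = twist·z/height = 206°·6/17 = 72.7059° = 1.268957 rad
cos θ = 0.297277, sin θ = 0.954791 (intermediates below are computed at full precision and shown rounded to 5 d.p.)
v1: (-3,-3.5) → rotate → (2.44994,-3.90484) → ×s → (2.63152,-4.19426) → (2.63,-4.19)
v2: (-2.5,-5) → rotate → (4.03076,-3.87336) → ×s → (4.32952,-4.16045) → (4.33,-4.16)
v3: (-0.5,-4.5) → rotate → (4.14792,-1.81514) → ×s → (4.45536,-1.94968) → (4.46,-1.95)
v4: (4.5,-1.5) → rotate → (2.76993,3.85065) → ×s → (2.97523,4.13605) → (2.98,4.14)
v5: (5,1) → rotate → (0.53159,5.07123) → ×s → (0.57099,5.44710) → (0.57,5.45)
v6: (2.5,2.5) → rotate → (-1.64379,3.13017) → ×s → (-1.76562,3.36217) → (-1.77,3.36)
v7: (-1,0) → rotate → (-0.29728,-0.95479) → ×s → (-0.31931,-1.02556) → (-0.32,-1.03)

Cross-section at z=6: (2.63,-4.19) (4.33,-4.16) (4.46,-1.95) (2.98,4.14) (0.57,5.45) (-1.77,3.36) (-0.32,-1.03)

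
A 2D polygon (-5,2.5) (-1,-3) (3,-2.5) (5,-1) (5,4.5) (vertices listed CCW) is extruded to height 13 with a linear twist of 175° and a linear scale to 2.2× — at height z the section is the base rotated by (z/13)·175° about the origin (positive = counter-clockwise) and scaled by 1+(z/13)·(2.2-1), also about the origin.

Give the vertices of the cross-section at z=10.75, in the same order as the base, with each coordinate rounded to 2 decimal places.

t = z/height = 10.75/13 = 0.826923
s = 1 + (scale-1)·z/height = 1 + (2.2-1)·10.75/13 = 1.992308
θ = twist·z/height = 175°·10.75/13 = 144.7115° = 2.525693 rad
cos θ = -0.816254, sin θ = 0.577693 (intermediates below are computed at full precision and shown rounded to 5 d.p.)
v1: (-5,2.5) → rotate → (2.63704,-4.92910) → ×s → (5.25379,-9.82029) → (5.25,-9.82)
v2: (-1,-3) → rotate → (2.54933,1.87107) → ×s → (5.07906,3.72774) → (5.08,3.73)
v3: (3,-2.5) → rotate → (-1.00453,3.77371) → ×s → (-2.00133,7.51840) → (-2.00,7.52)
v4: (5,-1) → rotate → (-3.50358,3.70472) → ×s → (-6.98020,7.38094) → (-6.98,7.38)
v5: (5,4.5) → rotate → (-6.68089,-0.78468) → ×s → (-13.31039,-1.56332) → (-13.31,-1.56)

Cross-section at z=10.75: (5.25,-9.82) (5.08,3.73) (-2.00,7.52) (-6.98,7.38) (-13.31,-1.56)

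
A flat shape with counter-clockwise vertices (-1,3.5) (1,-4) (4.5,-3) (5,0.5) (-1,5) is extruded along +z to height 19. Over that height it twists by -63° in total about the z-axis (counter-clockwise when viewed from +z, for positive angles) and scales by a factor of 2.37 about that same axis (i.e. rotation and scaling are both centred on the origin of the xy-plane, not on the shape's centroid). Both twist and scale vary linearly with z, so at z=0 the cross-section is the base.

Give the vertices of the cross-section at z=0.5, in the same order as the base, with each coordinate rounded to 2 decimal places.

Cross-section at z=0.5: (-0.93,3.65) (0.92,-4.17) (4.57,-3.24) (5.19,0.37) (-0.89,5.21)

t = z/height = 0.5/19 = 0.0263158
s = 1 + (scale-1)·z/height = 1 + (2.37-1)·0.5/19 = 1.036053
θ = twist·z/height = -63°·0.5/19 = -1.6579° = -0.028936 rad
cos θ = 0.999581, sin θ = -0.028932 (intermediates below are computed at full precision and shown rounded to 5 d.p.)
v1: (-1,3.5) → rotate → (-0.89832,3.52747) → ×s → (-0.93071,3.65464) → (-0.93,3.65)
v2: (1,-4) → rotate → (0.88385,-4.02726) → ×s → (0.91572,-4.17245) → (0.92,-4.17)
v3: (4.5,-3) → rotate → (4.41132,-3.12894) → ×s → (4.57036,-3.24174) → (4.57,-3.24)
v4: (5,0.5) → rotate → (5.01237,0.35513) → ×s → (5.19308,0.36794) → (5.19,0.37)
v5: (-1,5) → rotate → (-0.85492,5.02684) → ×s → (-0.88575,5.20807) → (-0.89,5.21)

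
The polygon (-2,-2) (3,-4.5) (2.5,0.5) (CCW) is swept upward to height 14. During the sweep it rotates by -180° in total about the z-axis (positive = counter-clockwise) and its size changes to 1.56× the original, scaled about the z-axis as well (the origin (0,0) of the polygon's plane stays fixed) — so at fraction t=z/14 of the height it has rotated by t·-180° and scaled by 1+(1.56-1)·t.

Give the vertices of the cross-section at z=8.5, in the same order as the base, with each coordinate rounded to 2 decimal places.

Cross-section at z=8.5: (-1.64,3.41) (-7.02,-1.80) (-0.47,-3.38)

t = z/height = 8.5/14 = 0.607143
s = 1 + (scale-1)·z/height = 1 + (1.56-1)·8.5/14 = 1.340000
θ = twist·z/height = -180°·8.5/14 = -109.2857° = -1.907396 rad
cos θ = -0.330279, sin θ = -0.943883 (intermediates below are computed at full precision and shown rounded to 5 d.p.)
v1: (-2,-2) → rotate → (-1.22721,2.54832) → ×s → (-1.64446,3.41476) → (-1.64,3.41)
v2: (3,-4.5) → rotate → (-5.23831,-1.34539) → ×s → (-7.01934,-1.80283) → (-7.02,-1.80)
v3: (2.5,0.5) → rotate → (-0.35376,-2.52485) → ×s → (-0.47403,-3.38330) → (-0.47,-3.38)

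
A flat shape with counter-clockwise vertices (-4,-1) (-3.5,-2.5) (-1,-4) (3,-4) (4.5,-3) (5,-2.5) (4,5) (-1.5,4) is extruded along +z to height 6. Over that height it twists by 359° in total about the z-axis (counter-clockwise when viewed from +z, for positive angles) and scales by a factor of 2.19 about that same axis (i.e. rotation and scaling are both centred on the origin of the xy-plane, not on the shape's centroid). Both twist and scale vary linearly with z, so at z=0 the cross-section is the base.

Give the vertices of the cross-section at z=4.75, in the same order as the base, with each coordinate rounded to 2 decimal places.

t = z/height = 4.75/6 = 0.791667
s = 1 + (scale-1)·z/height = 1 + (2.19-1)·4.75/6 = 1.942083
θ = twist·z/height = 359°·4.75/6 = 284.2083° = 4.960371 rad
cos θ = 0.245448, sin θ = -0.969410 (intermediates below are computed at full precision and shown rounded to 5 d.p.)
v1: (-4,-1) → rotate → (-1.95120,3.63219) → ×s → (-3.78940,7.05402) → (-3.79,7.05)
v2: (-3.5,-2.5) → rotate → (-3.28259,2.77931) → ×s → (-6.37507,5.39766) → (-6.38,5.40)
v3: (-1,-4) → rotate → (-4.12309,-0.01238) → ×s → (-8.00738,-0.02405) → (-8.01,-0.02)
v4: (3,-4) → rotate → (-3.14129,-3.89002) → ×s → (-6.10065,-7.55475) → (-6.10,-7.55)
v5: (4.5,-3) → rotate → (-1.80371,-5.09869) → ×s → (-3.50296,-9.90208) → (-3.50,-9.90)
v6: (5,-2.5) → rotate → (-1.19628,-5.46067) → ×s → (-2.32328,-10.60507) → (-2.32,-10.61)
v7: (4,5) → rotate → (5.82884,-2.65040) → ×s → (11.32010,-5.14729) → (11.32,-5.15)
v8: (-1.5,4) → rotate → (3.50947,2.43591) → ×s → (6.81568,4.73074) → (6.82,4.73)

Cross-section at z=4.75: (-3.79,7.05) (-6.38,5.40) (-8.01,-0.02) (-6.10,-7.55) (-3.50,-9.90) (-2.32,-10.61) (11.32,-5.15) (6.82,4.73)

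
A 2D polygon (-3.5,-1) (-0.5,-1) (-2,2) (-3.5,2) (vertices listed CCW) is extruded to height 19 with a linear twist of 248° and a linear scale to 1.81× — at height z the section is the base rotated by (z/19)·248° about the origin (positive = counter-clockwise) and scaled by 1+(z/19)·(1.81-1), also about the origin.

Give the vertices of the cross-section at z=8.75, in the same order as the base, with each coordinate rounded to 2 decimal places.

Cross-section at z=8.75: (3.22,-3.82) (1.53,-0.06) (-1.38,-3.63) (-0.53,-5.51)

t = z/height = 8.75/19 = 0.460526
s = 1 + (scale-1)·z/height = 1 + (1.81-1)·8.75/19 = 1.373026
θ = twist·z/height = 248°·8.75/19 = 114.2105° = 1.993350 rad
cos θ = -0.410091, sin θ = 0.912045 (intermediates below are computed at full precision and shown rounded to 5 d.p.)
v1: (-3.5,-1) → rotate → (2.34736,-2.78207) → ×s → (3.22299,-3.81985) → (3.22,-3.82)
v2: (-0.5,-1) → rotate → (1.11709,-0.04593) → ×s → (1.53379,-0.06307) → (1.53,-0.06)
v3: (-2,2) → rotate → (-1.00391,-2.64427) → ×s → (-1.37839,-3.63065) → (-1.38,-3.63)
v4: (-3.5,2) → rotate → (-0.38877,-4.01234) → ×s → (-0.53379,-5.50905) → (-0.53,-5.51)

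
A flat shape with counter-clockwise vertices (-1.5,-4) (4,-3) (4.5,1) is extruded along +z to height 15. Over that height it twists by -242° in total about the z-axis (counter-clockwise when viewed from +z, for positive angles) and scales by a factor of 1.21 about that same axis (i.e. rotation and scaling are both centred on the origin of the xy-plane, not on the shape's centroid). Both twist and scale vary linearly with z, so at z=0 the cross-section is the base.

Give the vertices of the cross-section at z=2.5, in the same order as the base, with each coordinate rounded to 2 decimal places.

Cross-section at z=2.5: (-3.86,-2.15) (1.15,-5.05) (4.22,-2.23)

t = z/height = 2.5/15 = 0.166667
s = 1 + (scale-1)·z/height = 1 + (1.21-1)·2.5/15 = 1.035000
θ = twist·z/height = -242°·2.5/15 = -40.3333° = -0.703949 rad
cos θ = 0.762292, sin θ = -0.647233 (intermediates below are computed at full precision and shown rounded to 5 d.p.)
v1: (-1.5,-4) → rotate → (-3.73237,-2.07832) → ×s → (-3.86300,-2.15106) → (-3.86,-2.15)
v2: (4,-3) → rotate → (1.10747,-4.87581) → ×s → (1.14623,-5.04646) → (1.15,-5.05)
v3: (4.5,1) → rotate → (4.07755,-2.15026) → ×s → (4.22026,-2.22552) → (4.22,-2.23)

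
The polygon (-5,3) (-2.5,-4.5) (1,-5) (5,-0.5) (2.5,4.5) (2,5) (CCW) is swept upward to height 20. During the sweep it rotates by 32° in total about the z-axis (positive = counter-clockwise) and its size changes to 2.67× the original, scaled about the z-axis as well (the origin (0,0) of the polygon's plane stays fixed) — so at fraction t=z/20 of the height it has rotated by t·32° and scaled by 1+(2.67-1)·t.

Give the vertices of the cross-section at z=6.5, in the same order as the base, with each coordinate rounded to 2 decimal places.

t = z/height = 6.5/20 = 0.325
s = 1 + (scale-1)·z/height = 1 + (2.67-1)·6.5/20 = 1.542750
θ = twist·z/height = 32°·6.5/20 = 10.4000° = 0.181514 rad
cos θ = 0.983571, sin θ = 0.180519 (intermediates below are computed at full precision and shown rounded to 5 d.p.)
v1: (-5,3) → rotate → (-5.45941,2.04812) → ×s → (-8.42251,3.15974) → (-8.42,3.16)
v2: (-2.5,-4.5) → rotate → (-1.64659,-4.87737) → ×s → (-2.54028,-7.52456) → (-2.54,-7.52)
v3: (1,-5) → rotate → (1.88617,-4.73734) → ×s → (2.90988,-7.30853) → (2.91,-7.31)
v4: (5,-0.5) → rotate → (5.00812,0.41081) → ×s → (7.72627,0.63378) → (7.73,0.63)
v5: (2.5,4.5) → rotate → (1.64659,4.87737) → ×s → (2.54028,7.52456) → (2.54,7.52)
v6: (2,5) → rotate → (1.06455,5.27890) → ×s → (1.64233,8.14402) → (1.64,8.14)

Cross-section at z=6.5: (-8.42,3.16) (-2.54,-7.52) (2.91,-7.31) (7.73,0.63) (2.54,7.52) (1.64,8.14)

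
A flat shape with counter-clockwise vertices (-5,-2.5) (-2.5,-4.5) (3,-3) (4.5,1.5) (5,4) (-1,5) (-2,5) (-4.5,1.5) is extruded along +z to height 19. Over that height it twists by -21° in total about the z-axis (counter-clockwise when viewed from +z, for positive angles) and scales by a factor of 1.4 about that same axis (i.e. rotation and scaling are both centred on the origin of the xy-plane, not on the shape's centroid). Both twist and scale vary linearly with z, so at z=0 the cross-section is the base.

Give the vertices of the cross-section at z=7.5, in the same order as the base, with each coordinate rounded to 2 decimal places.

t = z/height = 7.5/19 = 0.394737
s = 1 + (scale-1)·z/height = 1 + (1.4-1)·7.5/19 = 1.157895
θ = twist·z/height = -21°·7.5/19 = -8.2895° = -0.144679 rad
cos θ = 0.989552, sin θ = -0.144174 (intermediates below are computed at full precision and shown rounded to 5 d.p.)
v1: (-5,-2.5) → rotate → (-5.30820,-1.75301) → ×s → (-6.14633,-2.02980) → (-6.15,-2.03)
v2: (-2.5,-4.5) → rotate → (-3.12267,-4.09255) → ×s → (-3.61572,-4.73874) → (-3.62,-4.74)
v3: (3,-3) → rotate → (2.53613,-3.40118) → ×s → (2.93658,-3.93821) → (2.94,-3.94)
v4: (4.5,1.5) → rotate → (4.66925,0.83554) → ×s → (5.40650,0.96747) → (5.41,0.97)
v5: (5,4) → rotate → (5.52446,3.23734) → ×s → (6.39674,3.74850) → (6.40,3.75)
v6: (-1,5) → rotate → (-0.26868,5.09194) → ×s → (-0.31110,5.89593) → (-0.31,5.90)
v7: (-2,5) → rotate → (-1.25823,5.23611) → ×s → (-1.45690,6.06286) → (-1.46,6.06)
v8: (-4.5,1.5) → rotate → (-4.23672,2.13311) → ×s → (-4.90568,2.46992) → (-4.91,2.47)

Cross-section at z=7.5: (-6.15,-2.03) (-3.62,-4.74) (2.94,-3.94) (5.41,0.97) (6.40,3.75) (-0.31,5.90) (-1.46,6.06) (-4.91,2.47)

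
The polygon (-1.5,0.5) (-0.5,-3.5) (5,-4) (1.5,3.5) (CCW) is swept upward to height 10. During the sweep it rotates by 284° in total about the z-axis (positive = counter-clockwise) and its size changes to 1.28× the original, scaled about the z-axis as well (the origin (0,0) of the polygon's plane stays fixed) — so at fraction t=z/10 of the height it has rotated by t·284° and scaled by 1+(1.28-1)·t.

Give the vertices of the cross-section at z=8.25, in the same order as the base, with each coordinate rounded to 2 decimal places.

Cross-section at z=8.25: (1.58,1.14) (-3.14,3.01) (-7.59,-2.13) (2.42,-4.01)

t = z/height = 8.25/10 = 0.825
s = 1 + (scale-1)·z/height = 1 + (1.28-1)·8.25/10 = 1.231000
θ = twist·z/height = 284°·8.25/10 = 234.3000° = 4.089306 rad
cos θ = -0.583541, sin θ = -0.812084 (intermediates below are computed at full precision and shown rounded to 5 d.p.)
v1: (-1.5,0.5) → rotate → (1.28135,0.92635) → ×s → (1.57735,1.14034) → (1.58,1.14)
v2: (-0.5,-3.5) → rotate → (-2.55052,2.44844) → ×s → (-3.13969,3.01402) → (-3.14,3.01)
v3: (5,-4) → rotate → (-6.16604,-1.72625) → ×s → (-7.59040,-2.12502) → (-7.59,-2.13)
v4: (1.5,3.5) → rotate → (1.96698,-3.26052) → ×s → (2.42135,-4.01370) → (2.42,-4.01)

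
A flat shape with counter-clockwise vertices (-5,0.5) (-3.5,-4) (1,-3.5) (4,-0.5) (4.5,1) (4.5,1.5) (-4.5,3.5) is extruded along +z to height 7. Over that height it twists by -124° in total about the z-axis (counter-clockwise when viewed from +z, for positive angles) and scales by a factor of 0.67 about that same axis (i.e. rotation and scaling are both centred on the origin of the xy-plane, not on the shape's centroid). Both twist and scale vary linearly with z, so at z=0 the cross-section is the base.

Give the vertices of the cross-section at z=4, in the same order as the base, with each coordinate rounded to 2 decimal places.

t = z/height = 4/7 = 0.571429
s = 1 + (scale-1)·z/height = 1 + (0.67-1)·4/7 = 0.811429
θ = twist·z/height = -124°·4/7 = -70.8571° = -1.236690 rad
cos θ = 0.327925, sin θ = -0.944704 (intermediates below are computed at full precision and shown rounded to 5 d.p.)
v1: (-5,0.5) → rotate → (-1.16727,4.88748) → ×s → (-0.94716,3.96584) → (-0.95,3.97)
v2: (-3.5,-4) → rotate → (-4.92655,1.99477) → ×s → (-3.99754,1.61861) → (-4.00,1.62)
v3: (1,-3.5) → rotate → (-2.97854,-2.09244) → ×s → (-2.41687,-1.69787) → (-2.42,-1.70)
v4: (4,-0.5) → rotate → (0.83935,-3.94278) → ×s → (0.68107,-3.19928) → (0.68,-3.20)
v5: (4.5,1) → rotate → (2.42036,-3.92324) → ×s → (1.96395,-3.18343) → (1.96,-3.18)
v6: (4.5,1.5) → rotate → (2.89272,-3.75928) → ×s → (2.34723,-3.05039) → (2.35,-3.05)
v7: (-4.5,3.5) → rotate → (1.83080,5.39890) → ×s → (1.48557,4.38082) → (1.49,4.38)

Cross-section at z=4: (-0.95,3.97) (-4.00,1.62) (-2.42,-1.70) (0.68,-3.20) (1.96,-3.18) (2.35,-3.05) (1.49,4.38)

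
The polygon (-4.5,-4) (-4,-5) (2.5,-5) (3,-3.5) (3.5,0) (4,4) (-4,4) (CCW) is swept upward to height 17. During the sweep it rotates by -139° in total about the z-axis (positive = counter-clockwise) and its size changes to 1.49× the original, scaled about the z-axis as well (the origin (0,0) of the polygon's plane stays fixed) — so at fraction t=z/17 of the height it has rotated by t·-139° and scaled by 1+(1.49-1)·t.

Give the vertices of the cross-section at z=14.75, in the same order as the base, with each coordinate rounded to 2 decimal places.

Cross-section at z=14.75: (-1.64,8.42) (-3.23,8.53) (-7.95,0.56) (-6.47,-1.14) (-2.54,-4.29) (2.00,-7.81) (7.81,2.00)

t = z/height = 14.75/17 = 0.867647
s = 1 + (scale-1)·z/height = 1 + (1.49-1)·14.75/17 = 1.425147
θ = twist·z/height = -139°·14.75/17 = -120.6029° = -2.104918 rad
cos θ = -0.509086, sin θ = -0.860716 (intermediates below are computed at full precision and shown rounded to 5 d.p.)
v1: (-4.5,-4) → rotate → (-1.15198,5.90956) → ×s → (-1.64174,8.42200) → (-1.64,8.42)
v2: (-4,-5) → rotate → (-2.26724,5.98829) → ×s → (-3.23115,8.53420) → (-3.23,8.53)
v3: (2.5,-5) → rotate → (-5.57629,0.39364) → ×s → (-7.94704,0.56099) → (-7.95,0.56)
v4: (3,-3.5) → rotate → (-4.53976,-0.80035) → ×s → (-6.46983,-1.14061) → (-6.47,-1.14)
v5: (3.5,0) → rotate → (-1.78180,-3.01251) → ×s → (-2.53933,-4.29326) → (-2.54,-4.29)
v6: (4,4) → rotate → (1.40652,-5.47921) → ×s → (2.00450,-7.80867) → (2.00,-7.81)
v7: (-4,4) → rotate → (5.47921,1.40652) → ×s → (7.80867,2.00450) → (7.81,2.00)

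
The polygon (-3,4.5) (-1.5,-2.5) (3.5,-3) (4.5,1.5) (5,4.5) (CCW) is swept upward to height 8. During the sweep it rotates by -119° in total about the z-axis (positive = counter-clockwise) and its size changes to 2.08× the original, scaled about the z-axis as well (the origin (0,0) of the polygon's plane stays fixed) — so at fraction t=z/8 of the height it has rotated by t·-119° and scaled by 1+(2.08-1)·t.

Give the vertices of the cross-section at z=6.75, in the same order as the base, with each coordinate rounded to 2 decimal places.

t = z/height = 6.75/8 = 0.84375
s = 1 + (scale-1)·z/height = 1 + (2.08-1)·6.75/8 = 1.911250
θ = twist·z/height = -119°·6.75/8 = -100.4063° = -1.752420 rad
cos θ = -0.180626, sin θ = -0.983552 (intermediates below are computed at full precision and shown rounded to 5 d.p.)
v1: (-3,4.5) → rotate → (4.96786,2.13784) → ×s → (9.49483,4.08594) → (9.49,4.09)
v2: (-1.5,-2.5) → rotate → (-2.18794,1.92689) → ×s → (-4.18170,3.68278) → (-4.18,3.68)
v3: (3.5,-3) → rotate → (-3.58285,-2.90055) → ×s → (-6.84772,-5.54368) → (-6.85,-5.54)
v4: (4.5,1.5) → rotate → (0.66251,-4.69692) → ×s → (1.26622,-8.97699) → (1.27,-8.98)
v5: (5,4.5) → rotate → (3.52285,-5.73058) → ×s → (6.73305,-10.95257) → (6.73,-10.95)

Cross-section at z=6.75: (9.49,4.09) (-4.18,3.68) (-6.85,-5.54) (1.27,-8.98) (6.73,-10.95)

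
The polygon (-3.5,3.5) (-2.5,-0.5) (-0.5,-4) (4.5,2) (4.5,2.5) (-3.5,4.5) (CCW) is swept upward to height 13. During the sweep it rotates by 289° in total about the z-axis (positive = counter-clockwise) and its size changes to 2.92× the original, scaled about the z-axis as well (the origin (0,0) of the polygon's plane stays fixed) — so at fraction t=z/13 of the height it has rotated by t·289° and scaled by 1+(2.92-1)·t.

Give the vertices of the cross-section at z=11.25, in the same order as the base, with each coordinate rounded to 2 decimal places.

t = z/height = 11.25/13 = 0.865385
s = 1 + (scale-1)·z/height = 1 + (2.92-1)·11.25/13 = 2.661538
θ = twist·z/height = 289°·11.25/13 = 250.0962° = 4.365001 rad
cos θ = -0.340443, sin θ = -0.940265 (intermediates below are computed at full precision and shown rounded to 5 d.p.)
v1: (-3.5,3.5) → rotate → (4.48248,2.09938) → ×s → (11.93029,5.58758) → (11.93,5.59)
v2: (-2.5,-0.5) → rotate → (0.38097,2.52088) → ×s → (1.01398,6.70943) → (1.01,6.71)
v3: (-0.5,-4) → rotate → (-3.59084,1.83190) → ×s → (-9.55716,4.87568) → (-9.56,4.88)
v4: (4.5,2) → rotate → (0.34854,-4.91208) → ×s → (0.92765,-13.07369) → (0.93,-13.07)
v5: (4.5,2.5) → rotate → (0.81867,-5.08230) → ×s → (2.17892,-13.52674) → (2.18,-13.53)
v6: (-3.5,4.5) → rotate → (5.42274,1.75894) → ×s → (14.43284,4.68148) → (14.43,4.68)

Cross-section at z=11.25: (11.93,5.59) (1.01,6.71) (-9.56,4.88) (0.93,-13.07) (2.18,-13.53) (14.43,4.68)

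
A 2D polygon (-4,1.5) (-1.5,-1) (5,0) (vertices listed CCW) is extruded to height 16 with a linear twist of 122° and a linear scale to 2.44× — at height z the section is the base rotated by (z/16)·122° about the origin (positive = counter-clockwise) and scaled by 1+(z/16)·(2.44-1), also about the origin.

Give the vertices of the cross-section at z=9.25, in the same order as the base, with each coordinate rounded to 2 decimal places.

Cross-section at z=9.25: (-5.03,-5.99) (0.81,-3.20) (3.05,8.64)

t = z/height = 9.25/16 = 0.578125
s = 1 + (scale-1)·z/height = 1 + (2.44-1)·9.25/16 = 1.832500
θ = twist·z/height = 122°·9.25/16 = 70.5313° = 1.231003 rad
cos θ = 0.333293, sin θ = 0.942823 (intermediates below are computed at full precision and shown rounded to 5 d.p.)
v1: (-4,1.5) → rotate → (-2.74741,-3.27135) → ×s → (-5.03462,-5.99476) → (-5.03,-5.99)
v2: (-1.5,-1) → rotate → (0.44288,-1.74753) → ×s → (0.81159,-3.20234) → (0.81,-3.20)
v3: (5,0) → rotate → (1.66646,4.71412) → ×s → (3.05379,8.63862) → (3.05,8.64)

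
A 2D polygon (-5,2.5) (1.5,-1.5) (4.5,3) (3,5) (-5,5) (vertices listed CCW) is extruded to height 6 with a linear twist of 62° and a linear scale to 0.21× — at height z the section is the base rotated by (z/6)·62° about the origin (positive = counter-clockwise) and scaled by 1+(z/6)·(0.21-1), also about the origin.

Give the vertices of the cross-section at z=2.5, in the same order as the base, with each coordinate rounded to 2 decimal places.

t = z/height = 2.5/6 = 0.416667
s = 1 + (scale-1)·z/height = 1 + (0.21-1)·2.5/6 = 0.670833
θ = twist·z/height = 62°·2.5/6 = 25.8333° = 0.450877 rad
cos θ = 0.900065, sin θ = 0.435755 (intermediates below are computed at full precision and shown rounded to 5 d.p.)
v1: (-5,2.5) → rotate → (-5.58971,0.07139) → ×s → (-3.74977,0.04789) → (-3.75,0.05)
v2: (1.5,-1.5) → rotate → (2.00373,-0.69647) → ×s → (1.34417,-0.46721) → (1.34,-0.47)
v3: (4.5,3) → rotate → (2.74303,4.66109) → ×s → (1.84012,3.12682) → (1.84,3.13)
v4: (3,5) → rotate → (0.52142,5.80759) → ×s → (0.34979,3.89593) → (0.35,3.90)
v5: (-5,5) → rotate → (-6.67910,2.32155) → ×s → (-4.48056,1.55738) → (-4.48,1.56)

Cross-section at z=2.5: (-3.75,0.05) (1.34,-0.47) (1.84,3.13) (0.35,3.90) (-4.48,1.56)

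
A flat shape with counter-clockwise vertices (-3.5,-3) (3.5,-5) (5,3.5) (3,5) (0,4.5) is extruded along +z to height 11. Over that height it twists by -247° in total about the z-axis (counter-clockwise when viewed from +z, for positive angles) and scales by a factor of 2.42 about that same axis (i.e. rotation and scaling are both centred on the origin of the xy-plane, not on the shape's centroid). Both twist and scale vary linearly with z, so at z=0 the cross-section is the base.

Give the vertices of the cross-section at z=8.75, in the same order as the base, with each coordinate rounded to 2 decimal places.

t = z/height = 8.75/11 = 0.795455
s = 1 + (scale-1)·z/height = 1 + (2.42-1)·8.75/11 = 2.129545
θ = twist·z/height = -247°·8.75/11 = -196.4773° = -3.429175 rad
cos θ = -0.958932, sin θ = 0.283635 (intermediates below are computed at full precision and shown rounded to 5 d.p.)
v1: (-3.5,-3) → rotate → (4.20717,1.88407) → ×s → (8.95936,4.01222) → (8.96,4.01)
v2: (3.5,-5) → rotate → (-1.93809,5.78738) → ×s → (-4.12725,12.32450) → (-4.13,12.32)
v3: (5,3.5) → rotate → (-5.78738,-1.93809) → ×s → (-12.32450,-4.12725) → (-12.32,-4.13)
v4: (3,5) → rotate → (-4.29497,-3.94376) → ×s → (-9.14634,-8.39841) → (-9.15,-8.40)
v5: (0,4.5) → rotate → (-1.27636,-4.31520) → ×s → (-2.71806,-9.18940) → (-2.72,-9.19)

Cross-section at z=8.75: (8.96,4.01) (-4.13,12.32) (-12.32,-4.13) (-9.15,-8.40) (-2.72,-9.19)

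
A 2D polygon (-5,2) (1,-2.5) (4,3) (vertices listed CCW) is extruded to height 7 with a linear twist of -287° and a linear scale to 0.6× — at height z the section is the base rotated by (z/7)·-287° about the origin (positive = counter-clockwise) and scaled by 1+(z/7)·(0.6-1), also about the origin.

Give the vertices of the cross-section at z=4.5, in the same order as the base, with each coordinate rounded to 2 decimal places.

Cross-section at z=4.5: (3.59,-1.77) (-0.59,1.91) (-3.14,-1.99)

t = z/height = 4.5/7 = 0.642857
s = 1 + (scale-1)·z/height = 1 + (0.6-1)·4.5/7 = 0.742857
θ = twist·z/height = -287°·4.5/7 = -184.5000° = -3.220132 rad
cos θ = -0.996917, sin θ = 0.078459 (intermediates below are computed at full precision and shown rounded to 5 d.p.)
v1: (-5,2) → rotate → (4.82767,-2.38613) → ×s → (3.58627,-1.77255) → (3.59,-1.77)
v2: (1,-2.5) → rotate → (-0.80077,2.57075) → ×s → (-0.59486,1.90970) → (-0.59,1.91)
v3: (4,3) → rotate → (-4.22305,-2.67692) → ×s → (-3.13712,-1.98857) → (-3.14,-1.99)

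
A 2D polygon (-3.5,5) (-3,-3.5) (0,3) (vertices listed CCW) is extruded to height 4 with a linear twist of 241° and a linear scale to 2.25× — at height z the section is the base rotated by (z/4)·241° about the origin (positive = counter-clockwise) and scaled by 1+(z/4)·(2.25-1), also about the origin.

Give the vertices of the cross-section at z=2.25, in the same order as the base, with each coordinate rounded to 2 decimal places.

t = z/height = 2.25/4 = 0.5625
s = 1 + (scale-1)·z/height = 1 + (2.25-1)·2.25/4 = 1.703125
θ = twist·z/height = 241°·2.25/4 = 135.5625° = 2.366012 rad
cos θ = -0.714015, sin θ = 0.700131 (intermediates below are computed at full precision and shown rounded to 5 d.p.)
v1: (-3.5,5) → rotate → (-1.00160,-6.02053) → ×s → (-1.70586,-10.25372) → (-1.71,-10.25)
v2: (-3,-3.5) → rotate → (4.59250,0.39866) → ×s → (7.82160,0.67897) → (7.82,0.68)
v3: (0,3) → rotate → (-2.10039,-2.14204) → ×s → (-3.57723,-3.64817) → (-3.58,-3.65)

Cross-section at z=2.25: (-1.71,-10.25) (7.82,0.68) (-3.58,-3.65)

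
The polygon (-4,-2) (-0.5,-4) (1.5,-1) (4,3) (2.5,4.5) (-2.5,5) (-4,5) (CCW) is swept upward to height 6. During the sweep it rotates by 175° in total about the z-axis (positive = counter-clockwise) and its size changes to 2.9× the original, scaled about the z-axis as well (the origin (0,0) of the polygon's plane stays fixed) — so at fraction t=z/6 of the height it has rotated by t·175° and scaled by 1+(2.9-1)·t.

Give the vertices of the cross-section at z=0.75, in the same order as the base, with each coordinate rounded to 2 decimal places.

t = z/height = 0.75/6 = 0.125
s = 1 + (scale-1)·z/height = 1 + (2.9-1)·0.75/6 = 1.237500
θ = twist·z/height = 175°·0.75/6 = 21.8750° = 0.381791 rad
cos θ = 0.927999, sin θ = 0.372583 (intermediates below are computed at full precision and shown rounded to 5 d.p.)
v1: (-4,-2) → rotate → (-2.96683,-3.34633) → ×s → (-3.67145,-4.14108) → (-3.67,-4.14)
v2: (-0.5,-4) → rotate → (1.02633,-3.89829) → ×s → (1.27009,-4.82413) → (1.27,-4.82)
v3: (1.5,-1) → rotate → (1.76458,-0.36912) → ×s → (2.18367,-0.45679) → (2.18,-0.46)
v4: (4,3) → rotate → (2.59425,4.27433) → ×s → (3.21038,5.28948) → (3.21,5.29)
v5: (2.5,4.5) → rotate → (0.64337,5.10745) → ×s → (0.79618,6.32047) → (0.80,6.32)
v6: (-2.5,5) → rotate → (-4.18291,3.70854) → ×s → (-5.17635,4.58931) → (-5.18,4.59)
v7: (-4,5) → rotate → (-5.57491,3.14966) → ×s → (-6.89895,3.89771) → (-6.90,3.90)

Cross-section at z=0.75: (-3.67,-4.14) (1.27,-4.82) (2.18,-0.46) (3.21,5.29) (0.80,6.32) (-5.18,4.59) (-6.90,3.90)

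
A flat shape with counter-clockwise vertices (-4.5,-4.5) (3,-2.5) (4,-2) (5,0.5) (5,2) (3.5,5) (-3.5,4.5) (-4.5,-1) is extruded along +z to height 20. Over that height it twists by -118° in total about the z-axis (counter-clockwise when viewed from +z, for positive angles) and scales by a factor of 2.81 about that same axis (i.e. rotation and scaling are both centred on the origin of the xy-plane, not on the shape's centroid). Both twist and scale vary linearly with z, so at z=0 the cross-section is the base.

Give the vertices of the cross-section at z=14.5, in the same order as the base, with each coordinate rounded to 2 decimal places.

t = z/height = 14.5/20 = 0.725
s = 1 + (scale-1)·z/height = 1 + (2.81-1)·14.5/20 = 2.312250
θ = twist·z/height = -118°·14.5/20 = -85.5500° = -1.493129 rad
cos θ = 0.077589, sin θ = -0.996985 (intermediates below are computed at full precision and shown rounded to 5 d.p.)
v1: (-4.5,-4.5) → rotate → (-4.83559,4.13728) → ×s → (-11.18108,9.56643) → (-11.18,9.57)
v2: (3,-2.5) → rotate → (-2.25970,-3.18493) → ×s → (-5.22498,-7.36435) → (-5.22,-7.36)
v3: (4,-2) → rotate → (-1.68361,-4.14312) → ×s → (-3.89294,-9.57993) → (-3.89,-9.58)
v4: (5,0.5) → rotate → (0.88644,-4.94613) → ×s → (2.04967,-11.43670) → (2.05,-11.44)
v5: (5,2) → rotate → (2.38192,-4.82975) → ×s → (5.50759,-11.16759) → (5.51,-11.17)
v6: (3.5,5) → rotate → (5.25649,-3.10150) → ×s → (12.15432,-7.17145) → (12.15,-7.17)
v7: (-3.5,4.5) → rotate → (4.21487,3.83860) → ×s → (9.74584,8.87580) → (9.75,8.88)
v8: (-4.5,-1) → rotate → (-1.34614,4.40885) → ×s → (-3.11260,10.19435) → (-3.11,10.19)

Cross-section at z=14.5: (-11.18,9.57) (-5.22,-7.36) (-3.89,-9.58) (2.05,-11.44) (5.51,-11.17) (12.15,-7.17) (9.75,8.88) (-3.11,10.19)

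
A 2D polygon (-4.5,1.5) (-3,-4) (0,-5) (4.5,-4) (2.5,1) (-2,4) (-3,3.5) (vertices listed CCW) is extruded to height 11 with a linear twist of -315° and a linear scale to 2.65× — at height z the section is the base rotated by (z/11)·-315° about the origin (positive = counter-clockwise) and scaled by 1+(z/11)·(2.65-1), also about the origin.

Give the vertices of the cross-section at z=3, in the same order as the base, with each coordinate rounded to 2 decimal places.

Cross-section at z=3: (1.70,6.66) (-6.10,3.93) (-7.23,-0.52) (-5.32,-6.92) (1.70,-3.51) (5.58,3.31) (4.75,4.70)

t = z/height = 3/11 = 0.272727
s = 1 + (scale-1)·z/height = 1 + (2.65-1)·3/11 = 1.450000
θ = twist·z/height = -315°·3/11 = -85.9091° = -1.499396 rad
cos θ = 0.071339, sin θ = -0.997452 (intermediates below are computed at full precision and shown rounded to 5 d.p.)
v1: (-4.5,1.5) → rotate → (1.17515,4.59554) → ×s → (1.70397,6.66354) → (1.70,6.66)
v2: (-3,-4) → rotate → (-4.20383,2.70700) → ×s → (-6.09555,3.92515) → (-6.10,3.93)
v3: (0,-5) → rotate → (-4.98726,-0.35670) → ×s → (-7.23153,-0.51721) → (-7.23,-0.52)
v4: (4.5,-4) → rotate → (-3.66878,-4.77389) → ×s → (-5.31973,-6.92214) → (-5.32,-6.92)
v5: (2.5,1) → rotate → (1.17580,-2.42229) → ×s → (1.70491,-3.51232) → (1.70,-3.51)
v6: (-2,4) → rotate → (3.84713,2.28026) → ×s → (5.57834,3.30638) → (5.58,3.31)
v7: (-3,3.5) → rotate → (3.27706,3.24204) → ×s → (4.75174,4.70096) → (4.75,4.70)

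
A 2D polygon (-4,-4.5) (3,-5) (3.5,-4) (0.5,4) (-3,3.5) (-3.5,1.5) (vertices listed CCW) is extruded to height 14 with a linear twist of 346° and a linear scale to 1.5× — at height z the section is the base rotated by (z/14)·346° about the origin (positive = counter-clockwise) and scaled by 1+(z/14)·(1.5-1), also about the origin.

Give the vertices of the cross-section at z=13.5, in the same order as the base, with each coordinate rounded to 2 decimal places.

t = z/height = 13.5/14 = 0.964286
s = 1 + (scale-1)·z/height = 1 + (1.5-1)·13.5/14 = 1.482143
θ = twist·z/height = 346°·13.5/14 = 333.6429° = 5.823166 rad
cos θ = 0.896044, sin θ = -0.443965 (intermediates below are computed at full precision and shown rounded to 5 d.p.)
v1: (-4,-4.5) → rotate → (-5.58202,-2.25634) → ×s → (-8.27335,-3.34422) → (-8.27,-3.34)
v2: (3,-5) → rotate → (0.46831,-5.81212) → ×s → (0.69410,-8.61439) → (0.69,-8.61)
v3: (3.5,-4) → rotate → (1.36029,-5.13805) → ×s → (2.01615,-7.61533) → (2.02,-7.62)
v4: (0.5,4) → rotate → (2.22388,3.36219) → ×s → (3.29611,4.98325) → (3.30,4.98)
v5: (-3,3.5) → rotate → (-1.13425,4.46805) → ×s → (-1.68113,6.62229) → (-1.68,6.62)
v6: (-3.5,1.5) → rotate → (-2.47021,2.89794) → ×s → (-3.66120,4.29517) → (-3.66,4.30)

Cross-section at z=13.5: (-8.27,-3.34) (0.69,-8.61) (2.02,-7.62) (3.30,4.98) (-1.68,6.62) (-3.66,4.30)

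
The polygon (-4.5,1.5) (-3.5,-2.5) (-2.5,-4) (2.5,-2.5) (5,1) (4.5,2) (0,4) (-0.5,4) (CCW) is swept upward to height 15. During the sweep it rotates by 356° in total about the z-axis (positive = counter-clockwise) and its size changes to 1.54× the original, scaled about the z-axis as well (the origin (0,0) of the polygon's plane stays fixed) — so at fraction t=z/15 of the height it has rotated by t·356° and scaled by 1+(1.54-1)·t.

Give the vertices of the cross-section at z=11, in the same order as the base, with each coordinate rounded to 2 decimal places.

t = z/height = 11/15 = 0.733333
s = 1 + (scale-1)·z/height = 1 + (1.54-1)·11/15 = 1.396000
θ = twist·z/height = 356°·11/15 = 261.0667° = 4.556473 rad
cos θ = -0.155285, sin θ = -0.987870 (intermediates below are computed at full precision and shown rounded to 5 d.p.)
v1: (-4.5,1.5) → rotate → (2.18059,4.21249) → ×s → (3.04410,5.88063) → (3.04,5.88)
v2: (-3.5,-2.5) → rotate → (-1.92618,3.84576) → ×s → (-2.68894,5.36868) → (-2.69,5.37)
v3: (-2.5,-4) → rotate → (-3.56327,3.09081) → ×s → (-4.97432,4.31478) → (-4.97,4.31)
v4: (2.5,-2.5) → rotate → (-2.85789,-2.08146) → ×s → (-3.98961,-2.90572) → (-3.99,-2.91)
v5: (5,1) → rotate → (0.21144,-5.09463) → ×s → (0.29518,-7.11211) → (0.30,-7.11)
v6: (4.5,2) → rotate → (1.27696,-4.75598) → ×s → (1.78263,-6.63935) → (1.78,-6.64)
v7: (0,4) → rotate → (3.95148,-0.62114) → ×s → (5.51626,-0.86711) → (5.52,-0.87)
v8: (-0.5,4) → rotate → (4.02912,-0.12721) → ×s → (5.62465,-0.17758) → (5.62,-0.18)

Cross-section at z=11: (3.04,5.88) (-2.69,5.37) (-4.97,4.31) (-3.99,-2.91) (0.30,-7.11) (1.78,-6.64) (5.52,-0.87) (5.62,-0.18)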